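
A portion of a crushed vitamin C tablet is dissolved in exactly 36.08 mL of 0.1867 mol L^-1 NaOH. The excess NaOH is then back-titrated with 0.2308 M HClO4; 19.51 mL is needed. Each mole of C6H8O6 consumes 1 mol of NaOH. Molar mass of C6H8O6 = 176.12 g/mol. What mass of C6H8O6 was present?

Total n(NaOH) added = 0.1867 x 0.03608 = 0.006736 mol.
n(HClO4) used = 0.2308 x 0.01951 = 0.004503 mol, which equals the excess n(NaOH).
So n(NaOH) consumed by the sample = 0.006736 - 0.004503 = 0.002233 mol.
n(C6H8O6) = 0.002233 / 1 = 0.002233 mol.
mass = 0.002233 mol x 176.12 g/mol = 0.393 g.

0.393 g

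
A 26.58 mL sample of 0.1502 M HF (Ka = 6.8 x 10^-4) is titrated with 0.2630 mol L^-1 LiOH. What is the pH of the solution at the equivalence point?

n(HF) = 0.1502 x 0.02658 = 0.003992 mol; V(LiOH) at equivalence = 0.003992/0.2630 = 0.01518 L.
At equivalence all the acid is converted to F-; total volume = 0.02658 + 0.01518 = 0.04176 L, so [F-] = 0.003992/0.04176 = 0.09560 M.
Kb = Kw/Ka = 1.0e-14 / 6.8 x 10^-4 = 1.47e-11.
[OH^-] = sqrt(Kb x [F-]) = sqrt(1.47e-11 x 0.09560) = 1.19e-6 M.
pOH = 5.93, so pH = 14.00 - 5.93 = 8.07.

8.07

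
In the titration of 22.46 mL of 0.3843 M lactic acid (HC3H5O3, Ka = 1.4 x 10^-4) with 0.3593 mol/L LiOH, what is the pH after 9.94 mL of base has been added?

3.70

Initial n(HC3H5O3) = 0.3843 x 0.02246 = 0.008631 mol.
n(LiOH) added = 0.3593 x 0.009940 = 0.003571 mol, converting that many moles of HC3H5O3 to C3H5O3-.
Remaining n(HC3H5O3) = 0.005060 mol; n(C3H5O3-) = 0.003571 mol.
By Henderson-Hasselbalch, pH = pKa + log([A^-]/[HA]) = 3.85 + log(0.003571/0.005060) = 3.85 + (-0.15) = 3.70.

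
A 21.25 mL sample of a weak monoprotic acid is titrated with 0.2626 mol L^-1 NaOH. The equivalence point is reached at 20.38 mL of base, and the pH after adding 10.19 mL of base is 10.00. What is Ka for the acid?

1.0 x 10^-10

10.19 mL is half of the equivalence volume, so this is the half-equivalence point where [HA] = [A^-].
At half-equivalence pH = pKa, so pKa = 10.00.
Ka = 10^(-10.00) = 1.0 x 10^-10.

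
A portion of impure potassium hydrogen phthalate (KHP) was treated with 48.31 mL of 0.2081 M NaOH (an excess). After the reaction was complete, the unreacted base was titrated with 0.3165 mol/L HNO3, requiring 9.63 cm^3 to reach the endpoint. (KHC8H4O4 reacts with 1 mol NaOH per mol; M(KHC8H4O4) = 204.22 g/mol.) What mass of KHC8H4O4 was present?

Total n(NaOH) added = 0.2081 x 0.04831 = 0.01005 mol.
n(HNO3) used = 0.3165 x 0.009630 = 0.003048 mol, which equals the excess n(NaOH).
So n(NaOH) consumed by the sample = 0.01005 - 0.003048 = 0.007005 mol.
n(KHC8H4O4) = 0.007005 / 1 = 0.007005 mol.
mass = 0.007005 mol x 204.22 g/mol = 1.43 g.

1.43 g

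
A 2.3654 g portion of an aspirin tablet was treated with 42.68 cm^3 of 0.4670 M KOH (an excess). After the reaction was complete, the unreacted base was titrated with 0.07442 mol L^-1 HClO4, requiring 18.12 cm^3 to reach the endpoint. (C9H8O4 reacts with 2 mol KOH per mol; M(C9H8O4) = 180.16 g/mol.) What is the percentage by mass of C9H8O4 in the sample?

Total n(KOH) added = 0.4670 x 0.04268 = 0.01993 mol.
n(HClO4) used = 0.07442 x 0.01812 = 0.001348 mol, which equals the excess n(KOH).
So n(KOH) consumed by the sample = 0.01993 - 0.001348 = 0.01858 mol.
n(C9H8O4) = 0.01858 / 2 = 0.009292 mol.
mass C9H8O4 = 0.009292 x 180.16 = 1.674 g, so %C9H8O4 = 1.674/2.3654 x 100 = 70.8%.

70.8%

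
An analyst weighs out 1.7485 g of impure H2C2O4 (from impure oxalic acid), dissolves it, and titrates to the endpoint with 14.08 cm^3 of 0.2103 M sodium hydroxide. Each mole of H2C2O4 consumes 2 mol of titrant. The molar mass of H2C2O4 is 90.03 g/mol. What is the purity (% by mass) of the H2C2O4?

n(NaOH) = 0.2103 x 0.01408 = 0.002961 mol.
n(H2C2O4) = 0.002961 / 2 = 0.001481 mol.
mass of H2C2O4 = 0.001481 x 90.03 = 0.1333 g.
% purity = 0.1333 / 1.7485 x 100 = 7.62%.

7.62%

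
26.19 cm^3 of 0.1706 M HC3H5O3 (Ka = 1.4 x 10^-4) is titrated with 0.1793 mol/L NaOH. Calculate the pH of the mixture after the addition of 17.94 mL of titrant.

4.26

Initial n(HC3H5O3) = 0.1706 x 0.02619 = 0.004468 mol.
n(NaOH) added = 0.1793 x 0.01794 = 0.003217 mol, converting that many moles of HC3H5O3 to C3H5O3-.
Remaining n(HC3H5O3) = 0.001251 mol; n(C3H5O3-) = 0.003217 mol.
By Henderson-Hasselbalch, pH = pKa + log([A^-]/[HA]) = 3.85 + log(0.003217/0.001251) = 3.85 + (+0.41) = 4.26.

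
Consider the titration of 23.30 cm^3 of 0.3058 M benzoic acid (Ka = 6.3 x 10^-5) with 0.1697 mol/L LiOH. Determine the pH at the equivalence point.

8.62

n(C6H5COOH) = 0.3058 x 0.02330 = 0.007125 mol; V(LiOH) at equivalence = 0.007125/0.1697 = 0.04199 L.
At equivalence all the acid is converted to C6H5COO-; total volume = 0.02330 + 0.04199 = 0.06529 L, so [C6H5COO-] = 0.007125/0.06529 = 0.1091 M.
Kb = Kw/Ka = 1.0e-14 / 6.3 x 10^-5 = 1.59e-10.
[OH^-] = sqrt(Kb x [C6H5COO-]) = sqrt(1.59e-10 x 0.1091) = 4.16e-6 M.
pOH = 5.38, so pH = 14.00 - 5.38 = 8.62.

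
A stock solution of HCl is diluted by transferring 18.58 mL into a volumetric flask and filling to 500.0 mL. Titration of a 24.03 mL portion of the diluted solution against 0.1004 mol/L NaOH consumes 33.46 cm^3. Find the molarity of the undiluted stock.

3.76 M

n(NaOH) = 0.1004 x 0.03346 = 0.003359 mol.
n(HCl) in the aliquot = 0.003359 mol.
[diluted HCl] = 0.003359 / 0.02403 = 0.1398 M.
Dilution factor = 500.0/18.58 = 26.91, so [stock] = 0.1398 x 26.91 = 3.76 M.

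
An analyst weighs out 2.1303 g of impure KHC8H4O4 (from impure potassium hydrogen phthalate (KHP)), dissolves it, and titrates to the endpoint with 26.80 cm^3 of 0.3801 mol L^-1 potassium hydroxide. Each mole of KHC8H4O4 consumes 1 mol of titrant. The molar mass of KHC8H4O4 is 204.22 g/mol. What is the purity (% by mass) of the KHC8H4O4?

97.7%

n(KOH) = 0.3801 x 0.02680 = 0.01019 mol.
n(KHC8H4O4) = 0.01019 / 1 = 0.01019 mol.
mass of KHC8H4O4 = 0.01019 x 204.22 = 2.080 g.
% purity = 2.080 / 2.1303 x 100 = 97.7%.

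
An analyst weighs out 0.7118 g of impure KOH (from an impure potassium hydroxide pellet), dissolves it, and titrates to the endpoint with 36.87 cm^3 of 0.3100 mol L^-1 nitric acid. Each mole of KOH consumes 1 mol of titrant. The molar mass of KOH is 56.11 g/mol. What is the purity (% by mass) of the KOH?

90.1%

n(HNO3) = 0.3100 x 0.03687 = 0.01143 mol.
n(KOH) = 0.01143 / 1 = 0.01143 mol.
mass of KOH = 0.01143 x 56.11 = 0.6413 g.
% purity = 0.6413 / 0.7118 x 100 = 90.1%.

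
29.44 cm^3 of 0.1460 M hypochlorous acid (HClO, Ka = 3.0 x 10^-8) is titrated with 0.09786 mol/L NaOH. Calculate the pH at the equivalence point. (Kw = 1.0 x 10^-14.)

10.15

n(HClO) = 0.1460 x 0.02944 = 0.004298 mol; V(NaOH) at equivalence = 0.004298/0.09786 = 0.04392 L.
At equivalence all the acid is converted to ClO-; total volume = 0.02944 + 0.04392 = 0.07336 L, so [ClO-] = 0.004298/0.07336 = 0.05859 M.
Kb = Kw/Ka = 1.0e-14 / 3.0 x 10^-8 = 3.33e-7.
[OH^-] = sqrt(Kb x [ClO-]) = sqrt(3.33e-7 x 0.05859) = 0.000140 M.
pOH = 3.85, so pH = 14.00 - 3.85 = 10.15.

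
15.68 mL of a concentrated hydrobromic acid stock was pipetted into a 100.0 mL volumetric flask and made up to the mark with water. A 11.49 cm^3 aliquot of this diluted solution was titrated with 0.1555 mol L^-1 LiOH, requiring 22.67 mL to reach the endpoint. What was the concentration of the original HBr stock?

n(LiOH) = 0.1555 x 0.02267 = 0.003525 mol.
n(HBr) in the aliquot = 0.003525 mol.
[diluted HBr] = 0.003525 / 0.01149 = 0.3068 M.
Dilution factor = 100.0/15.68 = 6.378, so [stock] = 0.3068 x 6.378 = 1.96 M.

1.96 M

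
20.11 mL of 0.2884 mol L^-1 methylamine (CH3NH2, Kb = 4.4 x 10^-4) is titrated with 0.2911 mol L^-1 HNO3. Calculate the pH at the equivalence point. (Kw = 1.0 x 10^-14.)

n(CH3NH2) = 0.2884 x 0.02011 = 0.005800 mol; V(HNO3) at equivalence = 0.005800/0.2911 = 0.01992 L.
At equivalence the base is fully converted to CH3NH3+; total volume = 0.04003 L, so [CH3NH3+] = 0.005800/0.04003 = 0.1449 M.
Ka(CH3NH3+) = Kw/Kb = 1.0e-14 / 4.4 x 10^-4 = 2.27e-11.
[H^+] = sqrt(Ka x [CH3NH3+]) = sqrt(2.27e-11 x 0.1449) = 1.81e-6 M.
pH = -log(1.81e-6) = 5.74.

5.74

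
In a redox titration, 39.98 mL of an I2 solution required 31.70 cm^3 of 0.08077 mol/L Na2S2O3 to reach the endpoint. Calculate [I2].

0.0320 M

n(Na2S2O3) = 0.08077 x 0.03170 = 0.002560 mol.
From the balanced equation, 2 mol Na2S2O3 reacts with 1 mol I2, so n(I2) = 0.002560 x 1/2 = 0.001280 mol.
[I2] = 0.001280 / 0.03998 L = 0.0320 M.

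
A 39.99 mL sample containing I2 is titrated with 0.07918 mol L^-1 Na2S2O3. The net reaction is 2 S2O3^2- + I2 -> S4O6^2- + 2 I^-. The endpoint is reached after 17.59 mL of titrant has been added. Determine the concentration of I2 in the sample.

0.0174 M

n(Na2S2O3) = 0.07918 x 0.01759 = 0.001393 mol.
From the balanced equation, 2 mol Na2S2O3 reacts with 1 mol I2, so n(I2) = 0.001393 x 1/2 = 0.0006964 mol.
[I2] = 0.0006964 / 0.03999 L = 0.0174 M.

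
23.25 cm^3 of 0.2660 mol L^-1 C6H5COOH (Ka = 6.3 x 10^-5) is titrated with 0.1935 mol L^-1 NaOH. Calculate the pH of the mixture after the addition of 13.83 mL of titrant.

Initial n(C6H5COOH) = 0.2660 x 0.02325 = 0.006184 mol.
n(NaOH) added = 0.1935 x 0.01383 = 0.002676 mol, converting that many moles of C6H5COOH to C6H5COO-.
Remaining n(C6H5COOH) = 0.003508 mol; n(C6H5COO-) = 0.002676 mol.
By Henderson-Hasselbalch, pH = pKa + log([A^-]/[HA]) = 4.20 + log(0.002676/0.003508) = 4.20 + (-0.12) = 4.08.

4.08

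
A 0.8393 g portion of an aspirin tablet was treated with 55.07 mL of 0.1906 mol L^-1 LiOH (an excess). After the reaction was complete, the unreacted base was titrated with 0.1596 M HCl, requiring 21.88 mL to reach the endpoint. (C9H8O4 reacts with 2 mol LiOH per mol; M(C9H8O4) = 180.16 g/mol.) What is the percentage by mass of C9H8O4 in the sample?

Total n(LiOH) added = 0.1906 x 0.05507 = 0.01050 mol.
n(HCl) used = 0.1596 x 0.02188 = 0.003492 mol, which equals the excess n(LiOH).
So n(LiOH) consumed by the sample = 0.01050 - 0.003492 = 0.007004 mol.
n(C9H8O4) = 0.007004 / 2 = 0.003502 mol.
mass C9H8O4 = 0.003502 x 180.16 = 0.6309 g, so %C9H8O4 = 0.6309/0.8393 x 100 = 75.2%.

75.2%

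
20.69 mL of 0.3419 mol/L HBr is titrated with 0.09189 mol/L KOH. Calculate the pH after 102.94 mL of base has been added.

n(acid) = 0.3419 x 0.02069 = 0.007074 mol; n(KOH) added = 0.09189 x 0.1029 = 0.009459 mol.
Base is in excess by 0.009459 - 0.007074 = 0.002385 mol in a total volume of 0.1236 L.
[OH^-] = 0.002385/0.1236 = 0.01929 M, so pOH = 1.71 and pH = 14.00 - 1.71 = 12.29.

12.29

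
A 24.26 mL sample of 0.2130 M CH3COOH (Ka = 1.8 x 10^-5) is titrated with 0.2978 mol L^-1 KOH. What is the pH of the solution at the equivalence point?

n(CH3COOH) = 0.2130 x 0.02426 = 0.005167 mol; V(KOH) at equivalence = 0.005167/0.2978 = 0.01735 L.
At equivalence all the acid is converted to CH3COO-; total volume = 0.02426 + 0.01735 = 0.04161 L, so [CH3COO-] = 0.005167/0.04161 = 0.1242 M.
Kb = Kw/Ka = 1.0e-14 / 1.8 x 10^-5 = 5.56e-10.
[OH^-] = sqrt(Kb x [CH3COO-]) = sqrt(5.56e-10 x 0.1242) = 8.31e-6 M.
pOH = 5.08, so pH = 14.00 - 5.08 = 8.92.

8.92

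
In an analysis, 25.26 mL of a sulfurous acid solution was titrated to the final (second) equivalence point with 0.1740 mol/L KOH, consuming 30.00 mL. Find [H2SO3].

0.103 M

n(KOH) = 0.1740 x 0.03000 = 0.005220 mol.
At the final (second) equivalence point, 2 mol OH^- react per mol H2SO3, so n(H2SO3) = 0.005220 / 2 = 0.002610 mol.
[H2SO3] = 0.002610 / 0.02526 L = 0.103 M.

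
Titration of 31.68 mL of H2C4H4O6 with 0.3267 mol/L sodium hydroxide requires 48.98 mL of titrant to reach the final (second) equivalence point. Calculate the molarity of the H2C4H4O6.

n(NaOH) = 0.3267 x 0.04898 = 0.01600 mol.
At the final (second) equivalence point, 2 mol OH^- react per mol H2C4H4O6, so n(H2C4H4O6) = 0.01600 / 2 = 0.008001 mol.
[H2C4H4O6] = 0.008001 / 0.03168 L = 0.253 M.

0.253 M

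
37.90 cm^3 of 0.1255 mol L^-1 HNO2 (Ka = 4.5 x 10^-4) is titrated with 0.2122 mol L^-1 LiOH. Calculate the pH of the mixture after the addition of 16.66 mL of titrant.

Initial n(HNO2) = 0.1255 x 0.03790 = 0.004756 mol.
n(LiOH) added = 0.2122 x 0.01666 = 0.003535 mol, converting that many moles of HNO2 to NO2-.
Remaining n(HNO2) = 0.001221 mol; n(NO2-) = 0.003535 mol.
By Henderson-Hasselbalch, pH = pKa + log([A^-]/[HA]) = 3.35 + log(0.003535/0.001221) = 3.35 + (+0.46) = 3.81.

3.81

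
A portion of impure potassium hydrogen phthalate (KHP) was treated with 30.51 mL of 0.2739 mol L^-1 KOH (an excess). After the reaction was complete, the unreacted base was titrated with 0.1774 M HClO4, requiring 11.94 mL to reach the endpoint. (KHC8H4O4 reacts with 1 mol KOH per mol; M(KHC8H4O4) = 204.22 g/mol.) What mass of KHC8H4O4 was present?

1.27 g

Total n(KOH) added = 0.2739 x 0.03051 = 0.008357 mol.
n(HClO4) used = 0.1774 x 0.01194 = 0.002118 mol, which equals the excess n(KOH).
So n(KOH) consumed by the sample = 0.008357 - 0.002118 = 0.006239 mol.
n(KHC8H4O4) = 0.006239 / 1 = 0.006239 mol.
mass = 0.006239 mol x 204.22 g/mol = 1.27 g.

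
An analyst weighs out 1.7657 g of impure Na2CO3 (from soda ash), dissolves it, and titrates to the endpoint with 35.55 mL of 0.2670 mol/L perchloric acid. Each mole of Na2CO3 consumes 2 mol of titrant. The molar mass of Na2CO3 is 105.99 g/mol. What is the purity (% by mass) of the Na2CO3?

28.5%

n(HClO4) = 0.2670 x 0.03555 = 0.009492 mol.
n(Na2CO3) = 0.009492 / 2 = 0.004746 mol.
mass of Na2CO3 = 0.004746 x 105.99 = 0.5030 g.
% purity = 0.5030 / 1.7657 x 100 = 28.5%.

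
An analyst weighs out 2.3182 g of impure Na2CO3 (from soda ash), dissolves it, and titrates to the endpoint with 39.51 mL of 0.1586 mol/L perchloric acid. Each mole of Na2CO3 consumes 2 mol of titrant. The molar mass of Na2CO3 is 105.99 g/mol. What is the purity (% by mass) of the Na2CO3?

n(HClO4) = 0.1586 x 0.03951 = 0.006266 mol.
n(Na2CO3) = 0.006266 / 2 = 0.003133 mol.
mass of Na2CO3 = 0.003133 x 105.99 = 0.3321 g.
% purity = 0.3321 / 2.3182 x 100 = 14.3%.

14.3%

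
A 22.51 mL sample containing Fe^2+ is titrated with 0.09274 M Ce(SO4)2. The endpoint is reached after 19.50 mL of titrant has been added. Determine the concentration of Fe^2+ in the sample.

0.0803 M

n(Ce(SO4)2) = 0.09274 x 0.01950 = 0.001808 mol.
From the balanced equation, 1 mol Ce(SO4)2 reacts with 1 mol Fe^2+, so n(Fe^2+) = 0.001808 x 1/1 = 0.001808 mol.
[Fe^2+] = 0.001808 / 0.02251 L = 0.0803 M.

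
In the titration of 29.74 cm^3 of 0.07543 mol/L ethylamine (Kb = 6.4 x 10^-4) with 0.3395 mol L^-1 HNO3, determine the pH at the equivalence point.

6.01

n(C2H5NH2) = 0.07543 x 0.02974 = 0.002243 mol; V(HNO3) at equivalence = 0.002243/0.3395 = 0.006608 L.
At equivalence the base is fully converted to C2H5NH3+; total volume = 0.03635 L, so [C2H5NH3+] = 0.002243/0.03635 = 0.06172 M.
Ka(C2H5NH3+) = Kw/Kb = 1.0e-14 / 6.4 x 10^-4 = 1.56e-11.
[H^+] = sqrt(Ka x [C2H5NH3+]) = sqrt(1.56e-11 x 0.06172) = 9.82e-7 M.
pH = -log(9.82e-7) = 6.01.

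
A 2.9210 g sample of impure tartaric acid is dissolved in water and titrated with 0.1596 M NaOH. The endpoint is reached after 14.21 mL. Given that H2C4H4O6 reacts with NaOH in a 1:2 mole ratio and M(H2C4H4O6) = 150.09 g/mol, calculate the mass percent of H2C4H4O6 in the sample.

5.83%

n(NaOH) = 0.1596 x 0.01421 = 0.002268 mol.
n(H2C4H4O6) = 0.002268 / 2 = 0.001134 mol.
mass of H2C4H4O6 = 0.001134 x 150.09 = 0.1702 g.
% purity = 0.1702 / 2.9210 x 100 = 5.83%.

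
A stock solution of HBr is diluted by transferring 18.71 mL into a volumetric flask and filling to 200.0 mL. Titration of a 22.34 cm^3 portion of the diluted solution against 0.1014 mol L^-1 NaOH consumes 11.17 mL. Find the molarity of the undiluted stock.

0.542 M

n(NaOH) = 0.1014 x 0.01117 = 0.001133 mol.
n(HBr) in the aliquot = 0.001133 mol.
[diluted HBr] = 0.001133 / 0.02234 = 0.05070 M.
Dilution factor = 200.0/18.71 = 10.69, so [stock] = 0.05070 x 10.69 = 0.542 M.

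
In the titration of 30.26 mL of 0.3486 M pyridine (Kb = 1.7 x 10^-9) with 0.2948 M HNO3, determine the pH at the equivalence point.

3.01

n(C5H5N) = 0.3486 x 0.03026 = 0.01055 mol; V(HNO3) at equivalence = 0.01055/0.2948 = 0.03578 L.
At equivalence the base is fully converted to C5H5NH+; total volume = 0.06604 L, so [C5H5NH+] = 0.01055/0.06604 = 0.1597 M.
Ka(C5H5NH+) = Kw/Kb = 1.0e-14 / 1.7 x 10^-9 = 5.88e-6.
[H^+] = sqrt(Ka x [C5H5NH+]) = sqrt(5.88e-6 x 0.1597) = 0.000969 M.
pH = -log(0.000969) = 3.01.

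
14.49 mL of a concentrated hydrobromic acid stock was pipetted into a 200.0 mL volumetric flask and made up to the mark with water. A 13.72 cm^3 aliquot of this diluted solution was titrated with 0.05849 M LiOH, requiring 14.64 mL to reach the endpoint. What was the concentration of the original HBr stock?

0.861 M

n(LiOH) = 0.05849 x 0.01464 = 0.0008563 mol.
n(HBr) in the aliquot = 0.0008563 mol.
[diluted HBr] = 0.0008563 / 0.01372 = 0.06241 M.
Dilution factor = 200.0/14.49 = 13.80, so [stock] = 0.06241 x 13.80 = 0.861 M.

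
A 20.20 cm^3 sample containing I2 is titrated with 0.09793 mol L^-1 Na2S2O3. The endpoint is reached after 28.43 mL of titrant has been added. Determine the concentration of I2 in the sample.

0.0689 M

n(Na2S2O3) = 0.09793 x 0.02843 = 0.002784 mol.
From the balanced equation, 2 mol Na2S2O3 reacts with 1 mol I2, so n(I2) = 0.002784 x 1/2 = 0.001392 mol.
[I2] = 0.001392 / 0.02020 L = 0.0689 M.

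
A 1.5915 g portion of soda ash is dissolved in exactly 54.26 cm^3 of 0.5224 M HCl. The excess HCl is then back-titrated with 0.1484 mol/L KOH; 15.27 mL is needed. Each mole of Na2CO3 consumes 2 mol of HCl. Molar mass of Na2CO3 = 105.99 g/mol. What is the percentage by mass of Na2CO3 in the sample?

86.8%

Total n(HCl) added = 0.5224 x 0.05426 = 0.02835 mol.
n(KOH) used = 0.1484 x 0.01527 = 0.002266 mol, which equals the excess n(HCl).
So n(HCl) consumed by the sample = 0.02835 - 0.002266 = 0.02608 mol.
n(Na2CO3) = 0.02608 / 2 = 0.01304 mol.
mass Na2CO3 = 0.01304 x 105.99 = 1.382 g, so %Na2CO3 = 1.382/1.5915 x 100 = 86.8%.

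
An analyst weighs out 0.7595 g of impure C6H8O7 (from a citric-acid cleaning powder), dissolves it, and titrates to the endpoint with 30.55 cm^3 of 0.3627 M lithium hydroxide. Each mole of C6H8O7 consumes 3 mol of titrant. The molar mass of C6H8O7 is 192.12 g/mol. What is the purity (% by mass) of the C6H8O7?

93.4%

n(LiOH) = 0.3627 x 0.03055 = 0.01108 mol.
n(C6H8O7) = 0.01108 / 3 = 0.003693 mol.
mass of C6H8O7 = 0.003693 x 192.12 = 0.7096 g.
% purity = 0.7096 / 0.7595 x 100 = 93.4%.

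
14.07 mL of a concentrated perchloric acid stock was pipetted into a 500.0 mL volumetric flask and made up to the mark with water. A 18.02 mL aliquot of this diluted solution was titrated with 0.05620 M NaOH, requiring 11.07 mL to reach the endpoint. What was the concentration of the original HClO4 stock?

n(NaOH) = 0.05620 x 0.01107 = 0.0006221 mol.
n(HClO4) in the aliquot = 0.0006221 mol.
[diluted HClO4] = 0.0006221 / 0.01802 = 0.03452 M.
Dilution factor = 500.0/14.07 = 35.54, so [stock] = 0.03452 x 35.54 = 1.23 M.

1.23 M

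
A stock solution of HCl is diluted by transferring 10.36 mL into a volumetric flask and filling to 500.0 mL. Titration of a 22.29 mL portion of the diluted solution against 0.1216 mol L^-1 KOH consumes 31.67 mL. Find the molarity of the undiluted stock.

n(KOH) = 0.1216 x 0.03167 = 0.003851 mol.
n(HCl) in the aliquot = 0.003851 mol.
[diluted HCl] = 0.003851 / 0.02229 = 0.1728 M.
Dilution factor = 500.0/10.36 = 48.26, so [stock] = 0.1728 x 48.26 = 8.34 M.

8.34 M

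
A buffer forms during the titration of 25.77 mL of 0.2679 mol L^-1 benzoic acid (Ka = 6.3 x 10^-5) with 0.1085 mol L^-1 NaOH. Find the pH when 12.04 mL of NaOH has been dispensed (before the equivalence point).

3.57

Initial n(C6H5COOH) = 0.2679 x 0.02577 = 0.006904 mol.
n(NaOH) added = 0.1085 x 0.01204 = 0.001306 mol, converting that many moles of C6H5COOH to C6H5COO-.
Remaining n(C6H5COOH) = 0.005597 mol; n(C6H5COO-) = 0.001306 mol.
By Henderson-Hasselbalch, pH = pKa + log([A^-]/[HA]) = 4.20 + log(0.001306/0.005597) = 4.20 + (-0.63) = 3.57.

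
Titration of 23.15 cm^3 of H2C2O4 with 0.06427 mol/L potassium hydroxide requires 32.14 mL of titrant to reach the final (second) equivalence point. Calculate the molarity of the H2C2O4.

0.0446 M

n(KOH) = 0.06427 x 0.03214 = 0.002066 mol.
At the final (second) equivalence point, 2 mol OH^- react per mol H2C2O4, so n(H2C2O4) = 0.002066 / 2 = 0.001033 mol.
[H2C2O4] = 0.001033 / 0.02315 L = 0.0446 M.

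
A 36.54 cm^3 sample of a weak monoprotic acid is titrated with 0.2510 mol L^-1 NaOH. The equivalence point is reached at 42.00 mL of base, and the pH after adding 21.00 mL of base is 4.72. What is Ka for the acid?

21.00 mL is half of the equivalence volume, so this is the half-equivalence point where [HA] = [A^-].
At half-equivalence pH = pKa, so pKa = 4.72.
Ka = 10^(-4.72) = 1.9 x 10^-5.

1.9 x 10^-5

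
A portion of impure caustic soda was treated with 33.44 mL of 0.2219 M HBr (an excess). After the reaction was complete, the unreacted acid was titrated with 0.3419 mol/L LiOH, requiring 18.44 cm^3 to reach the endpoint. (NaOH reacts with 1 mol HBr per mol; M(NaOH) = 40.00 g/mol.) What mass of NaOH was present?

0.0446 g

Total n(HBr) added = 0.2219 x 0.03344 = 0.007420 mol.
n(LiOH) used = 0.3419 x 0.01844 = 0.006305 mol, which equals the excess n(HBr).
So n(HBr) consumed by the sample = 0.007420 - 0.006305 = 0.001116 mol.
n(NaOH) = 0.001116 / 1 = 0.001116 mol.
mass = 0.001116 mol x 40.00 g/mol = 0.0446 g.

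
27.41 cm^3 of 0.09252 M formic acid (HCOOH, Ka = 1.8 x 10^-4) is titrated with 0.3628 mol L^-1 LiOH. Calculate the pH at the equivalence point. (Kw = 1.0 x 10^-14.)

n(HCOOH) = 0.09252 x 0.02741 = 0.002536 mol; V(LiOH) at equivalence = 0.002536/0.3628 = 0.006990 L.
At equivalence all the acid is converted to HCOO-; total volume = 0.02741 + 0.006990 = 0.03440 L, so [HCOO-] = 0.002536/0.03440 = 0.07372 M.
Kb = Kw/Ka = 1.0e-14 / 1.8 x 10^-4 = 5.56e-11.
[OH^-] = sqrt(Kb x [HCOO-]) = sqrt(5.56e-11 x 0.07372) = 2.02e-6 M.
pOH = 5.69, so pH = 14.00 - 5.69 = 8.31.

8.31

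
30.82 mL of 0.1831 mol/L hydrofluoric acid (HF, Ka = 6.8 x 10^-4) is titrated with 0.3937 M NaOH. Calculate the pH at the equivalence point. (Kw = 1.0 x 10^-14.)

8.13

n(HF) = 0.1831 x 0.03082 = 0.005643 mol; V(NaOH) at equivalence = 0.005643/0.3937 = 0.01433 L.
At equivalence all the acid is converted to F-; total volume = 0.03082 + 0.01433 = 0.04515 L, so [F-] = 0.005643/0.04515 = 0.1250 M.
Kb = Kw/Ka = 1.0e-14 / 6.8 x 10^-4 = 1.47e-11.
[OH^-] = sqrt(Kb x [F-]) = sqrt(1.47e-11 x 0.1250) = 1.36e-6 M.
pOH = 5.87, so pH = 14.00 - 5.87 = 8.13.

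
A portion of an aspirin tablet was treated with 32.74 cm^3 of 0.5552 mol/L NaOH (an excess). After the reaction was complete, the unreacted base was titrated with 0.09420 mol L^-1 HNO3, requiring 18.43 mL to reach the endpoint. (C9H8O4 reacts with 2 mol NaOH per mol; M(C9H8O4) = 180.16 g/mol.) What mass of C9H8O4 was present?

Total n(NaOH) added = 0.5552 x 0.03274 = 0.01818 mol.
n(HNO3) used = 0.09420 x 0.01843 = 0.001736 mol, which equals the excess n(NaOH).
So n(NaOH) consumed by the sample = 0.01818 - 0.001736 = 0.01644 mol.
n(C9H8O4) = 0.01644 / 2 = 0.008221 mol.
mass = 0.008221 mol x 180.16 g/mol = 1.48 g.

1.48 g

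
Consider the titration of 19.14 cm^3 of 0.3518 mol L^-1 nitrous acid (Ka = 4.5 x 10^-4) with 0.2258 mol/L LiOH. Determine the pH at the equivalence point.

8.24

n(HNO2) = 0.3518 x 0.01914 = 0.006733 mol; V(LiOH) at equivalence = 0.006733/0.2258 = 0.02982 L.
At equivalence all the acid is converted to NO2-; total volume = 0.01914 + 0.02982 = 0.04896 L, so [NO2-] = 0.006733/0.04896 = 0.1375 M.
Kb = Kw/Ka = 1.0e-14 / 4.5 x 10^-4 = 2.22e-11.
[OH^-] = sqrt(Kb x [NO2-]) = sqrt(2.22e-11 x 0.1375) = 1.75e-6 M.
pOH = 5.76, so pH = 14.00 - 5.76 = 8.24.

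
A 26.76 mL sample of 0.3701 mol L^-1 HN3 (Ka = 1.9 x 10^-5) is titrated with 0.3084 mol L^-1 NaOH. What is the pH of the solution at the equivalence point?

8.97

n(HN3) = 0.3701 x 0.02676 = 0.009904 mol; V(NaOH) at equivalence = 0.009904/0.3084 = 0.03211 L.
At equivalence all the acid is converted to N3-; total volume = 0.02676 + 0.03211 = 0.05887 L, so [N3-] = 0.009904/0.05887 = 0.1682 M.
Kb = Kw/Ka = 1.0e-14 / 1.9 x 10^-5 = 5.26e-10.
[OH^-] = sqrt(Kb x [N3-]) = sqrt(5.26e-10 x 0.1682) = 9.41e-6 M.
pOH = 5.03, so pH = 14.00 - 5.03 = 8.97.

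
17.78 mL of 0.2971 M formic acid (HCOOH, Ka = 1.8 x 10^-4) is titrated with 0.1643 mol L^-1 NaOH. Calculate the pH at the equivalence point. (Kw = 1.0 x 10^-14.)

8.38

n(HCOOH) = 0.2971 x 0.01778 = 0.005282 mol; V(NaOH) at equivalence = 0.005282/0.1643 = 0.03215 L.
At equivalence all the acid is converted to HCOO-; total volume = 0.01778 + 0.03215 = 0.04993 L, so [HCOO-] = 0.005282/0.04993 = 0.1058 M.
Kb = Kw/Ka = 1.0e-14 / 1.8 x 10^-4 = 5.56e-11.
[OH^-] = sqrt(Kb x [HCOO-]) = sqrt(5.56e-11 x 0.1058) = 2.42e-6 M.
pOH = 5.62, so pH = 14.00 - 5.62 = 8.38.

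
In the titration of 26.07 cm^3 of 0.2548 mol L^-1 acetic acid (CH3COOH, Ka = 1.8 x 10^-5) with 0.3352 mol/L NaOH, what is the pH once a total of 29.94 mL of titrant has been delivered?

12.78

n(acid) = 0.2548 x 0.02607 = 0.006643 mol; n(NaOH) added = 0.3352 x 0.02994 = 0.01004 mol.
Base is in excess by 0.01004 - 0.006643 = 0.003393 mol in a total volume of 0.05601 L.
[OH^-] = 0.003393/0.05601 = 0.06058 M, so pOH = 1.22 and pH = 14.00 - 1.22 = 12.78.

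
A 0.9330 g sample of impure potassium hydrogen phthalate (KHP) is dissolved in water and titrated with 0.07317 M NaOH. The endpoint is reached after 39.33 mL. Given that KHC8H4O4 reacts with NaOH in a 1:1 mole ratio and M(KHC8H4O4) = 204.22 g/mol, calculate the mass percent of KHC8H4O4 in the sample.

n(NaOH) = 0.07317 x 0.03933 = 0.002878 mol.
n(KHC8H4O4) = 0.002878 / 1 = 0.002878 mol.
mass of KHC8H4O4 = 0.002878 x 204.22 = 0.5877 g.
% purity = 0.5877 / 0.9330 x 100 = 63.0%.

63.0%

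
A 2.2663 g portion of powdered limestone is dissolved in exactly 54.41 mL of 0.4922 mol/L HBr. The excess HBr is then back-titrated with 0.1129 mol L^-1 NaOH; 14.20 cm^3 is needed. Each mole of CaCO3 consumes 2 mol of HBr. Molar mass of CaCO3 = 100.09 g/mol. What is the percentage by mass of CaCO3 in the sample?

Total n(HBr) added = 0.4922 x 0.05441 = 0.02678 mol.
n(NaOH) used = 0.1129 x 0.01420 = 0.001603 mol, which equals the excess n(HBr).
So n(HBr) consumed by the sample = 0.02678 - 0.001603 = 0.02518 mol.
n(CaCO3) = 0.02518 / 2 = 0.01259 mol.
mass CaCO3 = 0.01259 x 100.09 = 1.260 g, so %CaCO3 = 1.260/2.2663 x 100 = 55.6%.

55.6%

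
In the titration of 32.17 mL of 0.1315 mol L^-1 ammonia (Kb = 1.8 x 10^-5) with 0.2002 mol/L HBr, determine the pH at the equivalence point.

n(NH3) = 0.1315 x 0.03217 = 0.004230 mol; V(HBr) at equivalence = 0.004230/0.2002 = 0.02113 L.
At equivalence the base is fully converted to NH4+; total volume = 0.05330 L, so [NH4+] = 0.004230/0.05330 = 0.07937 M.
Ka(NH4+) = Kw/Kb = 1.0e-14 / 1.8 x 10^-5 = 5.56e-10.
[H^+] = sqrt(Ka x [NH4+]) = sqrt(5.56e-10 x 0.07937) = 6.64e-6 M.
pH = -log(6.64e-6) = 5.18.

5.18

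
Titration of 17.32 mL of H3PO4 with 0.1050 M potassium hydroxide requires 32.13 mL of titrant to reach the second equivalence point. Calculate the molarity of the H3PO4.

n(KOH) = 0.1050 x 0.03213 = 0.003374 mol.
At the second equivalence point, 2 mol OH^- react per mol H3PO4, so n(H3PO4) = 0.003374 / 2 = 0.001687 mol.
[H3PO4] = 0.001687 / 0.01732 L = 0.0974 M.

0.0974 M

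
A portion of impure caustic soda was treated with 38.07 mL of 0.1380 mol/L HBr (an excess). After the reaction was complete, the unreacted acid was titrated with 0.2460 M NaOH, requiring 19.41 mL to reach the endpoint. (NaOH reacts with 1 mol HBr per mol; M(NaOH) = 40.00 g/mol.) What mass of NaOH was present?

0.0192 g

Total n(HBr) added = 0.1380 x 0.03807 = 0.005254 mol.
n(NaOH) used = 0.2460 x 0.01941 = 0.004775 mol, which equals the excess n(HBr).
So n(HBr) consumed by the sample = 0.005254 - 0.004775 = 0.0004788 mol.
n(NaOH) = 0.0004788 / 1 = 0.0004788 mol.
mass = 0.0004788 mol x 40.00 g/mol = 0.0192 g.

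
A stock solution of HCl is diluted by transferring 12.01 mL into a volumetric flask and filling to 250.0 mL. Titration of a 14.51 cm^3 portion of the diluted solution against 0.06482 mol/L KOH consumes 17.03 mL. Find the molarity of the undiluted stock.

1.58 M

n(KOH) = 0.06482 x 0.01703 = 0.001104 mol.
n(HCl) in the aliquot = 0.001104 mol.
[diluted HCl] = 0.001104 / 0.01451 = 0.07608 M.
Dilution factor = 250.0/12.01 = 20.82, so [stock] = 0.07608 x 20.82 = 1.58 M.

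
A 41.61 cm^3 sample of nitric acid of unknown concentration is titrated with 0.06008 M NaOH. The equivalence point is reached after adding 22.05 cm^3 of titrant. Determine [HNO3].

0.0318 M

n(NaOH) delivered = 0.06008 x 0.02205 = 0.001325 mol.
For a 1:1 reaction, n(HNO3) = 0.001325 mol.
[HNO3] = 0.001325 mol / 0.04161 L = 0.0318 M.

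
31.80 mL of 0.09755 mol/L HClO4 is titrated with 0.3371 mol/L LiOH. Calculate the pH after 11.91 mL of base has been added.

n(acid) = 0.09755 x 0.03180 = 0.003102 mol; n(LiOH) added = 0.3371 x 0.01191 = 0.004015 mol.
Base is in excess by 0.004015 - 0.003102 = 0.0009128 mol in a total volume of 0.04371 L.
[OH^-] = 0.0009128/0.04371 = 0.02088 M, so pOH = 1.68 and pH = 14.00 - 1.68 = 12.32.

12.32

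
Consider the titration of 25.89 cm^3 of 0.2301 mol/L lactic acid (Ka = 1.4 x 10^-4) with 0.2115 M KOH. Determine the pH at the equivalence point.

n(HC3H5O3) = 0.2301 x 0.02589 = 0.005957 mol; V(KOH) at equivalence = 0.005957/0.2115 = 0.02817 L.
At equivalence all the acid is converted to C3H5O3-; total volume = 0.02589 + 0.02817 = 0.05406 L, so [C3H5O3-] = 0.005957/0.05406 = 0.1102 M.
Kb = Kw/Ka = 1.0e-14 / 1.4 x 10^-4 = 7.14e-11.
[OH^-] = sqrt(Kb x [C3H5O3-]) = sqrt(7.14e-11 x 0.1102) = 2.81e-6 M.
pOH = 5.55, so pH = 14.00 - 5.55 = 8.45.

8.45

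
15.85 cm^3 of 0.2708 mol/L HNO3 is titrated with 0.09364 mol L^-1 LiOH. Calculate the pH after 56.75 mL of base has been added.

n(acid) = 0.2708 x 0.01585 = 0.004292 mol; n(LiOH) added = 0.09364 x 0.05675 = 0.005314 mol.
Base is in excess by 0.005314 - 0.004292 = 0.001022 mol in a total volume of 0.07260 L.
[OH^-] = 0.001022/0.07260 = 0.01408 M, so pOH = 1.85 and pH = 14.00 - 1.85 = 12.15.

12.15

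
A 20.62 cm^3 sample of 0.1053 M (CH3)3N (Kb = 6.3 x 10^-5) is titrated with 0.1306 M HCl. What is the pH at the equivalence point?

5.52

n((CH3)3N) = 0.1053 x 0.02062 = 0.002171 mol; V(HCl) at equivalence = 0.002171/0.1306 = 0.01663 L.
At equivalence the base is fully converted to (CH3)3NH+; total volume = 0.03725 L, so [(CH3)3NH+] = 0.002171/0.03725 = 0.05830 M.
Ka((CH3)3NH+) = Kw/Kb = 1.0e-14 / 6.3 x 10^-5 = 1.59e-10.
[H^+] = sqrt(Ka x [(CH3)3NH+]) = sqrt(1.59e-10 x 0.05830) = 3.04e-6 M.
pH = -log(3.04e-6) = 5.52.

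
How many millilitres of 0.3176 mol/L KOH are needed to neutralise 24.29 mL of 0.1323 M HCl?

10.1 mL

n(HCl) = 0.1323 mol/L x 0.02429 L = 0.003214 mol.
At equivalence n(KOH) = n(HCl) = 0.003214 mol.
V(KOH) = 0.003214 / 0.3176 = 0.01012 L = 10.1 mL.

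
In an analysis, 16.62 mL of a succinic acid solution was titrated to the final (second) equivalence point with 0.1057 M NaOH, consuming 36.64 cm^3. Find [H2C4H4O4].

0.117 M

n(NaOH) = 0.1057 x 0.03664 = 0.003873 mol.
At the final (second) equivalence point, 2 mol OH^- react per mol H2C4H4O4, so n(H2C4H4O4) = 0.003873 / 2 = 0.001936 mol.
[H2C4H4O4] = 0.001936 / 0.01662 L = 0.117 M.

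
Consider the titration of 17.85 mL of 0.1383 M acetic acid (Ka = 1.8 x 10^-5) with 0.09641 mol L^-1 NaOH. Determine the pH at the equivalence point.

n(CH3COOH) = 0.1383 x 0.01785 = 0.002469 mol; V(NaOH) at equivalence = 0.002469/0.09641 = 0.02561 L.
At equivalence all the acid is converted to CH3COO-; total volume = 0.01785 + 0.02561 = 0.04346 L, so [CH3COO-] = 0.002469/0.04346 = 0.05681 M.
Kb = Kw/Ka = 1.0e-14 / 1.8 x 10^-5 = 5.56e-10.
[OH^-] = sqrt(Kb x [CH3COO-]) = sqrt(5.56e-10 x 0.05681) = 5.62e-6 M.
pOH = 5.25, so pH = 14.00 - 5.25 = 8.75.

8.75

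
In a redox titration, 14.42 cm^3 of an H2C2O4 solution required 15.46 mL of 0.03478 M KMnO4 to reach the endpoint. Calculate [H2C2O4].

0.0932 M

n(KMnO4) = 0.03478 x 0.01546 = 0.0005377 mol.
From the balanced equation, 2 mol KMnO4 reacts with 5 mol H2C2O4, so n(H2C2O4) = 0.0005377 x 5/2 = 0.001344 mol.
[H2C2O4] = 0.001344 / 0.01442 L = 0.0932 M.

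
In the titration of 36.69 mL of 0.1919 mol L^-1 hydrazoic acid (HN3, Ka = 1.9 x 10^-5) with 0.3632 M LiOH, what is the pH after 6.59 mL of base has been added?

Initial n(HN3) = 0.1919 x 0.03669 = 0.007041 mol.
n(LiOH) added = 0.3632 x 0.006590 = 0.002393 mol, converting that many moles of HN3 to N3-.
Remaining n(HN3) = 0.004647 mol; n(N3-) = 0.002393 mol.
By Henderson-Hasselbalch, pH = pKa + log([A^-]/[HA]) = 4.72 + log(0.002393/0.004647) = 4.72 + (-0.29) = 4.43.

4.43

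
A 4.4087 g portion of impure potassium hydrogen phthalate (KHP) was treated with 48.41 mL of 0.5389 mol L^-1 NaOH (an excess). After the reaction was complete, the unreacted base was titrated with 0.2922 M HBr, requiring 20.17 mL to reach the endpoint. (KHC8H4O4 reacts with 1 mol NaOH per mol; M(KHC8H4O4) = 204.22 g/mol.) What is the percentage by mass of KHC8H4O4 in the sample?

Total n(NaOH) added = 0.5389 x 0.04841 = 0.02609 mol.
n(HBr) used = 0.2922 x 0.02017 = 0.005894 mol, which equals the excess n(NaOH).
So n(NaOH) consumed by the sample = 0.02609 - 0.005894 = 0.02019 mol.
n(KHC8H4O4) = 0.02019 / 1 = 0.02019 mol.
mass KHC8H4O4 = 0.02019 x 204.22 = 4.124 g, so %KHC8H4O4 = 4.124/4.4087 x 100 = 93.5%.

93.5%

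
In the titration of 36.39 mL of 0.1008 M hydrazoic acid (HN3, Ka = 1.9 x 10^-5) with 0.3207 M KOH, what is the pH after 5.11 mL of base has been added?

Initial n(HN3) = 0.1008 x 0.03639 = 0.003668 mol.
n(KOH) added = 0.3207 x 0.005110 = 0.001639 mol, converting that many moles of HN3 to N3-.
Remaining n(HN3) = 0.002029 mol; n(N3-) = 0.001639 mol.
By Henderson-Hasselbalch, pH = pKa + log([A^-]/[HA]) = 4.72 + log(0.001639/0.002029) = 4.72 + (-0.09) = 4.63.

4.63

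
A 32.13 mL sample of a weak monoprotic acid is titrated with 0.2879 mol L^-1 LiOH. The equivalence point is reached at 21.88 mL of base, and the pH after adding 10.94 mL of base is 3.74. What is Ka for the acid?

1.8 x 10^-4

10.94 mL is half of the equivalence volume, so this is the half-equivalence point where [HA] = [A^-].
At half-equivalence pH = pKa, so pKa = 3.74.
Ka = 10^(-3.74) = 1.8 x 10^-4.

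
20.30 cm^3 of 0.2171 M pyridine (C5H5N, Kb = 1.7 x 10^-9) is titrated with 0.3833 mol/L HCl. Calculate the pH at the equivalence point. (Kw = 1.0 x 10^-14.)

n(C5H5N) = 0.2171 x 0.02030 = 0.004407 mol; V(HCl) at equivalence = 0.004407/0.3833 = 0.01150 L.
At equivalence the base is fully converted to C5H5NH+; total volume = 0.03180 L, so [C5H5NH+] = 0.004407/0.03180 = 0.1386 M.
Ka(C5H5NH+) = Kw/Kb = 1.0e-14 / 1.7 x 10^-9 = 5.88e-6.
[H^+] = sqrt(Ka x [C5H5NH+]) = sqrt(5.88e-6 x 0.1386) = 0.000903 M.
pH = -log(0.000903) = 3.04.

3.04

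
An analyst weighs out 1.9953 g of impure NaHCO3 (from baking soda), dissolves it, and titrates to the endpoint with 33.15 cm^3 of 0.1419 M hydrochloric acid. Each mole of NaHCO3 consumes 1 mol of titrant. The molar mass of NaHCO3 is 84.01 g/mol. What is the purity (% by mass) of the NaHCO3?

19.8%

n(HCl) = 0.1419 x 0.03315 = 0.004704 mol.
n(NaHCO3) = 0.004704 / 1 = 0.004704 mol.
mass of NaHCO3 = 0.004704 x 84.01 = 0.3952 g.
% purity = 0.3952 / 1.9953 x 100 = 19.8%.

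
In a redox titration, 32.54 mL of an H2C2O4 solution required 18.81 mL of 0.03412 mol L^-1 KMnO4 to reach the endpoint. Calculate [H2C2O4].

0.0493 M

n(KMnO4) = 0.03412 x 0.01881 = 0.0006418 mol.
From the balanced equation, 2 mol KMnO4 reacts with 5 mol H2C2O4, so n(H2C2O4) = 0.0006418 x 5/2 = 0.001604 mol.
[H2C2O4] = 0.001604 / 0.03254 L = 0.0493 M.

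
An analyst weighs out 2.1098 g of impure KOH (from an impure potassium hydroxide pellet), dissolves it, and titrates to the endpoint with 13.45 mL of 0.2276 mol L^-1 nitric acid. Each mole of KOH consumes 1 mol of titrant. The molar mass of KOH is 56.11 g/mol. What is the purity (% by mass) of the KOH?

8.14%

n(HNO3) = 0.2276 x 0.01345 = 0.003061 mol.
n(KOH) = 0.003061 / 1 = 0.003061 mol.
mass of KOH = 0.003061 x 56.11 = 0.1718 g.
% purity = 0.1718 / 2.1098 x 100 = 8.14%.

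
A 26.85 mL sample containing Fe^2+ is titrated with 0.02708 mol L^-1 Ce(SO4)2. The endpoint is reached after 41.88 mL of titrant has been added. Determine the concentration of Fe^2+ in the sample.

0.0422 M

n(Ce(SO4)2) = 0.02708 x 0.04188 = 0.001134 mol.
From the balanced equation, 1 mol Ce(SO4)2 reacts with 1 mol Fe^2+, so n(Fe^2+) = 0.001134 x 1/1 = 0.001134 mol.
[Fe^2+] = 0.001134 / 0.02685 L = 0.0422 M.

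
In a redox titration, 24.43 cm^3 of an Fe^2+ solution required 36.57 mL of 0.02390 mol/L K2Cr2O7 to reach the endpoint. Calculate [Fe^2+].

n(K2Cr2O7) = 0.02390 x 0.03657 = 0.0008740 mol.
From the balanced equation, 1 mol K2Cr2O7 reacts with 6 mol Fe^2+, so n(Fe^2+) = 0.0008740 x 6/1 = 0.005244 mol.
[Fe^2+] = 0.005244 / 0.02443 L = 0.215 M.

0.215 M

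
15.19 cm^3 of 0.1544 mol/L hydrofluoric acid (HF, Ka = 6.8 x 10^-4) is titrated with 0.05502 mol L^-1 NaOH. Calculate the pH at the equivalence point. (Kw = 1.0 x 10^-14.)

7.89

n(HF) = 0.1544 x 0.01519 = 0.002345 mol; V(NaOH) at equivalence = 0.002345/0.05502 = 0.04263 L.
At equivalence all the acid is converted to F-; total volume = 0.01519 + 0.04263 = 0.05782 L, so [F-] = 0.002345/0.05782 = 0.04056 M.
Kb = Kw/Ka = 1.0e-14 / 6.8 x 10^-4 = 1.47e-11.
[OH^-] = sqrt(Kb x [F-]) = sqrt(1.47e-11 x 0.04056) = 7.72e-7 M.
pOH = 6.11, so pH = 14.00 - 6.11 = 7.89.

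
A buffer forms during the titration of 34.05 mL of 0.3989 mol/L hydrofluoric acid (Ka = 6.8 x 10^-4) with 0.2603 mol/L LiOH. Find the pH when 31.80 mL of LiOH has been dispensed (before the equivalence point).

3.36

Initial n(HF) = 0.3989 x 0.03405 = 0.01358 mol.
n(LiOH) added = 0.2603 x 0.03180 = 0.008278 mol, converting that many moles of HF to F-.
Remaining n(HF) = 0.005305 mol; n(F-) = 0.008278 mol.
By Henderson-Hasselbalch, pH = pKa + log([A^-]/[HA]) = 3.17 + log(0.008278/0.005305) = 3.17 + (+0.19) = 3.36.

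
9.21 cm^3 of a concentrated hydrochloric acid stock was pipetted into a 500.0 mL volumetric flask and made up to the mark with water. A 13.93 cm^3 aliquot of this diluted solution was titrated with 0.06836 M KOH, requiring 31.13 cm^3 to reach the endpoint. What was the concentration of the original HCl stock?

n(KOH) = 0.06836 x 0.03113 = 0.002128 mol.
n(HCl) in the aliquot = 0.002128 mol.
[diluted HCl] = 0.002128 / 0.01393 = 0.1528 M.
Dilution factor = 500.0/9.210 = 54.29, so [stock] = 0.1528 x 54.29 = 8.29 M.

8.29 M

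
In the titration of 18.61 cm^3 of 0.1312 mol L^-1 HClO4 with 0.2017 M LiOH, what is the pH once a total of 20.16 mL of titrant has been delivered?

n(acid) = 0.1312 x 0.01861 = 0.002442 mol; n(LiOH) added = 0.2017 x 0.02016 = 0.004066 mol.
Base is in excess by 0.004066 - 0.002442 = 0.001625 mol in a total volume of 0.03877 L.
[OH^-] = 0.001625/0.03877 = 0.04190 M, so pOH = 1.38 and pH = 14.00 - 1.38 = 12.62.

12.62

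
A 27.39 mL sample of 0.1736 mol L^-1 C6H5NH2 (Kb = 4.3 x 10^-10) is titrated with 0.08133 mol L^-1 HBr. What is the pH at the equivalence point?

n(C6H5NH2) = 0.1736 x 0.02739 = 0.004755 mol; V(HBr) at equivalence = 0.004755/0.08133 = 0.05846 L.
At equivalence the base is fully converted to C6H5NH3+; total volume = 0.08585 L, so [C6H5NH3+] = 0.004755/0.08585 = 0.05538 M.
Ka(C6H5NH3+) = Kw/Kb = 1.0e-14 / 4.3 x 10^-10 = 2.33e-5.
[H^+] = sqrt(Ka x [C6H5NH3+]) = sqrt(2.33e-5 x 0.05538) = 0.00113 M.
pH = -log(0.00113) = 2.95.

2.95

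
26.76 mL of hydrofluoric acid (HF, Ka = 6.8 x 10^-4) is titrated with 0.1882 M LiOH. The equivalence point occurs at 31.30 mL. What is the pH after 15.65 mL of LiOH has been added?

15.65 mL is exactly half the equivalence volume (31.30/2), i.e. the half-equivalence point.
There, n(HA) = n(A^-), so pH = pKa = -log(6.8 x 10^-4) = 3.17.

3.17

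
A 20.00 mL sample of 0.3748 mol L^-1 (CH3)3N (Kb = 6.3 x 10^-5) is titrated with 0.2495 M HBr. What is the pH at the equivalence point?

n((CH3)3N) = 0.3748 x 0.02000 = 0.007496 mol; V(HBr) at equivalence = 0.007496/0.2495 = 0.03004 L.
At equivalence the base is fully converted to (CH3)3NH+; total volume = 0.05004 L, so [(CH3)3NH+] = 0.007496/0.05004 = 0.1498 M.
Ka((CH3)3NH+) = Kw/Kb = 1.0e-14 / 6.3 x 10^-5 = 1.59e-10.
[H^+] = sqrt(Ka x [(CH3)3NH+]) = sqrt(1.59e-10 x 0.1498) = 4.88e-6 M.
pH = -log(4.88e-6) = 5.31.

5.31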